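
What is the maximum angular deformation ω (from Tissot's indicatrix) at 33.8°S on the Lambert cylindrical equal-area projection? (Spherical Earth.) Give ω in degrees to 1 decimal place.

The Lambert cylindrical equal-area projection is the cylindrical equal-area projection with its standard parallel at the equator (φ₀ = 0). A cylindrical equal-area projection with standard parallel φ₀ has meridian scale h = cos φ / cos φ₀ and parallel scale k = cos φ₀ / cos φ (so areas are preserved, h·k = 1).
At 33.8°: h = 0.8310, k = 1.203; principal scales a = 1.203, b = 0.8310.
sin(ω/2) = (a − b)/(a + b) = 0.3724/2.034 = 0.1831, so ω = 2 arcsin(0.1831) ≈ 21.1°.

21.1°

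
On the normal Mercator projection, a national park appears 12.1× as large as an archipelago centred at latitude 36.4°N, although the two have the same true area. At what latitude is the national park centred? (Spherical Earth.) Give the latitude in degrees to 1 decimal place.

For equal true areas on Mercator, apparent areas scale as sec²φ, so the ratio is cos²φ₂ / cos²φ₁.
cos²φ₂ / cos²φ₁ = 12.1  ⇒  cos φ₁ = cos 36.4° / √12.1 = 0.8049/3.479 = 0.2314.
φ₁ = arccos(0.2314) ≈ 76.6°.

76.6°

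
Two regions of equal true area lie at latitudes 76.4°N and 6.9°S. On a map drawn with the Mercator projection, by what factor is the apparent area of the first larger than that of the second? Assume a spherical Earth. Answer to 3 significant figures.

Mercator areal scale is sec²φ.
At 76.4°: sec²(76.4°) = 1/0.2351² = 18.09.
At 6.9°: sec²(6.9°) = 1/0.9928² = 1.015.
Ratio = 18.09/1.015 = cos²(6.9°)/cos²(76.4°) ≈ 17.8.

17.8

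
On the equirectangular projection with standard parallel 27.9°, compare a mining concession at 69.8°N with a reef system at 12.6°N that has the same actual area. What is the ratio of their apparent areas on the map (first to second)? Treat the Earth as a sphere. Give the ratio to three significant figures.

With standard parallel φ₀ = 27.9°, the equirectangular projection gives x = Rλ cos φ₀, y = Rφ, so h = 1 and k = cos 27.9° / cos φ.
Areal scale at 69.8°: h·k = 1.000 × 2.559 = 2.559.
Areal scale at 12.6°: h·k = 1.000 × 0.9056 = 0.9056.
Ratio = 2.559/0.9056 ≈ 2.83.

2.83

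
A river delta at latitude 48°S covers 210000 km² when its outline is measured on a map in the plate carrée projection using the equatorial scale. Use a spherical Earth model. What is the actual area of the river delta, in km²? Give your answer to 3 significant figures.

Plate carrée maps x = Rλ, y = Rφ. The meridian scale is h = 1 and the parallel scale is k = 1/cos φ = sec φ.
Areal scale = h·k = 1 × sec φ; at 48°, h = 1.000, k = 1.494, so h·k = 1.494.
True area = apparent / (areal scale) = 210000 / 1.494 ≈ 141000 km².

141000 km²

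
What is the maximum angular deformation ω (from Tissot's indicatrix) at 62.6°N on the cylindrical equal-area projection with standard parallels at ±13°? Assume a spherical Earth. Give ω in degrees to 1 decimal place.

Cylindrical equal-area (φ₀ = 13°): h = cos φ / cos 13° along meridians, k = cos 13° / cos φ along parallels; h·k = 1.
At 62.6°: h = 0.4723, k = 2.117; principal scales a = 2.117, b = 0.4723.
sin(ω/2) = (a − b)/(a + b) = 1.645/2.590 = 0.6352, so ω = 2 arcsin(0.6352) ≈ 78.9°.

78.9°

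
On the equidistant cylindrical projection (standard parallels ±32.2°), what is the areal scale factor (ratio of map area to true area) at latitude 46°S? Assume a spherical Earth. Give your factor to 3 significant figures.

The equidistant cylindrical projection with φ₀ = 32.2° has h = 1 (meridians true) and k = cos φ₀ / cos φ along parallels.
Areal scale = h·k = 1 × cos φ₀ / cos φ; at 46°, h = 1.000, k = 1.218, so h·k = 1.218.

1.22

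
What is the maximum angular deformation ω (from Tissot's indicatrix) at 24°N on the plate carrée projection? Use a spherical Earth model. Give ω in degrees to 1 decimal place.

5.2°

Plate carrée maps x = Rλ, y = Rφ. The meridian scale is h = 1 and the parallel scale is k = 1/cos φ = sec φ.
At 24°: h = 1.000, k = 1.095; principal scales a = 1.095, b = 1.000.
sin(ω/2) = (a − b)/(a + b) = 0.09464/2.095 = 0.04518, so ω = 2 arcsin(0.04518) ≈ 5.2°.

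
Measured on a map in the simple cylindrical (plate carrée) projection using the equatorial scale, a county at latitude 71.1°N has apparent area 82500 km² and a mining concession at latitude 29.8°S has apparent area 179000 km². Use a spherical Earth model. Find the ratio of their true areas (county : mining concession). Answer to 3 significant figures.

On the plate carrée, areal scale = h·k = 1 × sec φ, so true area = apparent × cos φ.
True area of county: 82500 × cos(71.1°) = 82500 × 0.3239 = 26720 km².
True area of mining concession: 179000 × cos(29.8°) = 179000 × 0.8678 = 155300 km².
Ratio = 26720 / 155300 ≈ 0.172.

0.172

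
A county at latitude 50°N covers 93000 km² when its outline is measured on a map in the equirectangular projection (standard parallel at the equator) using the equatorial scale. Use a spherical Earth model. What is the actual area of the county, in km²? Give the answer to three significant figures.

59800 km²

For the equirectangular projection with φ₀ = 0 (plate carrée), h = 1 along meridians and k = sec φ along parallels.
Areal scale = h·k = 1 × sec φ; at 50°, h = 1.000, k = 1.556, so h·k = 1.556.
True area = apparent / (areal scale) = 93000 / 1.556 ≈ 59800 km².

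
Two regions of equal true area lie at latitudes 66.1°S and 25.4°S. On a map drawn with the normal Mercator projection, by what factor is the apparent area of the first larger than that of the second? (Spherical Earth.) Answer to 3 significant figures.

On Mercator, area is exaggerated by sec²φ = 1/cos²φ.
At 66.1°: sec²(66.1°) = 1/0.4051² = 6.092.
At 25.4°: sec²(25.4°) = 1/0.9033² = 1.225.
Ratio = 6.092/1.225 = cos²(25.4°)/cos²(66.1°) ≈ 4.97.

4.97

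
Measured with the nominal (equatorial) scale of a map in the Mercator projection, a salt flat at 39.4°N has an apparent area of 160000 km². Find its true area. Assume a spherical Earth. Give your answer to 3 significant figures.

For Mercator, h = k = sec φ (a conformal cylindrical projection has a single point scale, 1/cos φ).
Areal scale = k² = sec²φ = 1/cos²(39.4°) = 1/0.7727² = 1.675.
True area = apparent / (areal scale) = 160000 / 1.675 ≈ 95500 km².

95500 km²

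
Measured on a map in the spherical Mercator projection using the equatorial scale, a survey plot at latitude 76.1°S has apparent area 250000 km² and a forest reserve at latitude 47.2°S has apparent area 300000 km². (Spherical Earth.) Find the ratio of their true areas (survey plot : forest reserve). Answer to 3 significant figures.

0.104

Since Mercator area scale is 1/cos²φ, the true area equals the apparent area multiplied by cos²φ.
True area of survey plot: 250000 × cos²(76.1°) = 250000 × 0.05771 = 14430 km².
True area of forest reserve: 300000 × cos²(47.2°) = 300000 × 0.4616 = 138500 km².
Ratio = 14430 / 138500 ≈ 0.104.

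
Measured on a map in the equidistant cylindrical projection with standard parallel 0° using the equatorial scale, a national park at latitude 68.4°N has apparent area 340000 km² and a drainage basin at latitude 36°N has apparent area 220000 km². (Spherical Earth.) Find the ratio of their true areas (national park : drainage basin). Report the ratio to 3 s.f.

0.703

Plate carrée has h = 1 and k = sec φ, giving areal scale sec φ; true area = (apparent area) · cos φ.
True area of national park: 340000 × cos(68.4°) = 340000 × 0.3681 = 125200 km².
True area of drainage basin: 220000 × cos(36°) = 220000 × 0.8090 = 178000 km².
Ratio = 125200 / 178000 ≈ 0.703.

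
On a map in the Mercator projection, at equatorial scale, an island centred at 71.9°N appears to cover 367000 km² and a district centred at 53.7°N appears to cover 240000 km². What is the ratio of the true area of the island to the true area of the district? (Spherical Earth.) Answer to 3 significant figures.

Mercator's areal exaggeration is sec²φ; hence true area = (apparent area) · cos²φ.
True area of island: 367000 × cos²(71.9°) = 367000 × 0.09652 = 35420 km².
True area of district: 240000 × cos²(53.7°) = 240000 × 0.3505 = 84120 km².
Ratio = 35420 / 84120 ≈ 0.421.

0.421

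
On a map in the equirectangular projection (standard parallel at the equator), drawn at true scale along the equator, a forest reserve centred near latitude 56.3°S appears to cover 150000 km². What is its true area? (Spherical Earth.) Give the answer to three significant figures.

For the equirectangular projection with φ₀ = 0 (plate carrée), h = 1 along meridians and k = sec φ along parallels.
Areal scale = h·k = 1 × sec φ; at 56.3°, h = 1.000, k = 1.802, so h·k = 1.802.
True area = apparent / (areal scale) = 150000 / 1.802 ≈ 83200 km².

83200 km²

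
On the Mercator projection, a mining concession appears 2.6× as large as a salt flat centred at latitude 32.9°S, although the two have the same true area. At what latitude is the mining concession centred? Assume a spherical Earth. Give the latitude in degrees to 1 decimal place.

For equal true areas on Mercator, apparent areas scale as sec²φ, so the ratio is cos²φ₂ / cos²φ₁.
cos²φ₂ / cos²φ₁ = 2.6  ⇒  cos φ₁ = cos 32.9° / √2.6 = 0.8396/1.612 = 0.5207.
φ₁ = arccos(0.5207) ≈ 58.6°.

58.6°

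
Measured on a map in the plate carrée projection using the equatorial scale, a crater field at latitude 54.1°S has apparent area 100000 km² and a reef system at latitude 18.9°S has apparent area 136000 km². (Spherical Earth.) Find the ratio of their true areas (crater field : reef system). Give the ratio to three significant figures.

0.456

On the plate carrée, areal scale = h·k = 1 × sec φ, so true area = apparent × cos φ.
True area of crater field: 100000 × cos(54.1°) = 100000 × 0.5864 = 58640 km².
True area of reef system: 136000 × cos(18.9°) = 136000 × 0.9461 = 128700 km².
Ratio = 58640 / 128700 ≈ 0.456.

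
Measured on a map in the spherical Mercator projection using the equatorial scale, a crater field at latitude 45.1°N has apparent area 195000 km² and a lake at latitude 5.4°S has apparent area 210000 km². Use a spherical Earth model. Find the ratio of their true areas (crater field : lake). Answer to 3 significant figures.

0.467

Mercator's areal exaggeration is sec²φ; hence true area = (apparent area) · cos²φ.
True area of crater field: 195000 × cos²(45.1°) = 195000 × 0.4983 = 97160 km².
True area of lake: 210000 × cos²(5.4°) = 210000 × 0.9911 = 208100 km².
Ratio = 97160 / 208100 ≈ 0.467.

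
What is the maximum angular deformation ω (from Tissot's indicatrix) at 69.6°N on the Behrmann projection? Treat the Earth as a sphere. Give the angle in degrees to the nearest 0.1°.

Behrmann is a cylindrical equal-area projection with standard parallels at ±30°. Cylindrical equal-area (φ₀ = 30°): h = cos φ / cos 30° along meridians, k = cos 30° / cos φ along parallels; h·k = 1.
At 69.6°: h = 0.4025, k = 2.484; principal scales a = 2.484, b = 0.4025.
sin(ω/2) = (a − b)/(a + b) = 2.082/2.887 = 0.7212, so ω = 2 arcsin(0.7212) ≈ 92.3°.

92.3°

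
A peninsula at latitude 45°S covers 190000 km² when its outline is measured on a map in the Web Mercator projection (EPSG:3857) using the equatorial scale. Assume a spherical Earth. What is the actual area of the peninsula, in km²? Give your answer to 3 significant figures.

95000 km²

The Mercator projection is conformal; its linear scale factor is the same in every direction and equals sec φ = 1/cos φ.
Areal scale = k² = sec²φ = 1/cos²(45°) = 1/0.7071² = 2.000.
True area = apparent / (areal scale) = 190000 / 2.000 ≈ 95000 km².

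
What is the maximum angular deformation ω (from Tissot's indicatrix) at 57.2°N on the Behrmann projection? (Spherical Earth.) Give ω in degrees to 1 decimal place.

The Behrmann projection is cylindrical equal-area with φ₀ = 30°. Cylindrical equal-area (φ₀ = 30°): h = cos φ / cos 30° along meridians, k = cos 30° / cos φ along parallels; h·k = 1.
At 57.2°: h = 0.6255, k = 1.599; principal scales a = 1.599, b = 0.6255.
sin(ω/2) = (a − b)/(a + b) = 0.9732/2.224 = 0.4375, so ω = 2 arcsin(0.4375) ≈ 51.9°.

51.9°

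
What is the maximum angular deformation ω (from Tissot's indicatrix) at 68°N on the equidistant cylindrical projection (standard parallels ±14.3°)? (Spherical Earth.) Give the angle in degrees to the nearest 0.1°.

The equidistant cylindrical projection with φ₀ = 14.3° has h = 1 (meridians true) and k = cos φ₀ / cos φ along parallels.
At 68°: h = 1.000, k = 2.587; principal scales a = 2.587, b = 1.000.
sin(ω/2) = (a − b)/(a + b) = 1.587/3.587 = 0.4424, so ω = 2 arcsin(0.4424) ≈ 52.5°.

52.5°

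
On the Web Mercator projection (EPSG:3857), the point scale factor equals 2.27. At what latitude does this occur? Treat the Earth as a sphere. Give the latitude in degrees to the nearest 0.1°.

Mercator scale is k = sec φ = 1/cos φ.
1/cos φ = 2.27  ⇒  cos φ = 0.4405  ⇒  φ = arccos(0.4405) ≈ 63.9°.

63.9°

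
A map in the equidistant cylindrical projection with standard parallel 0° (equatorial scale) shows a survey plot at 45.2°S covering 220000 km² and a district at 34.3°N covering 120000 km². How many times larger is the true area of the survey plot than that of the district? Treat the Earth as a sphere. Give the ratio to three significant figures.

1.56

Plate carrée has h = 1 and k = sec φ, giving areal scale sec φ; true area = (apparent area) · cos φ.
True area of survey plot: 220000 × cos(45.2°) = 220000 × 0.7046 = 155000 km².
True area of district: 120000 × cos(34.3°) = 120000 × 0.8261 = 99130 km².
Ratio = 155000 / 99130 ≈ 1.56.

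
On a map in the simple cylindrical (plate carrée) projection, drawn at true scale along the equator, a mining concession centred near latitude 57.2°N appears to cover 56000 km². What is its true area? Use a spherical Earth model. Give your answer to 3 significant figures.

In the plate carrée (x = Rλ, y = Rφ), meridians are true-scale (h = 1) and parallels are stretched by k = sec φ.
Areal scale = h·k = 1 × sec φ; at 57.2°, h = 1.000, k = 1.846, so h·k = 1.846.
True area = apparent / (areal scale) = 56000 / 1.846 ≈ 30300 km².

30300 km²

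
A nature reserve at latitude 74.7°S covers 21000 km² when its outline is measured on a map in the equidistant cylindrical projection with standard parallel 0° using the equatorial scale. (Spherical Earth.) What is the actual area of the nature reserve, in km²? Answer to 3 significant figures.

5540 km²

For the equirectangular projection with φ₀ = 0 (plate carrée), h = 1 along meridians and k = sec φ along parallels.
Areal scale = h·k = 1 × sec φ; at 74.7°, h = 1.000, k = 3.790, so h·k = 3.790.
True area = apparent / (areal scale) = 21000 / 3.790 ≈ 5540 km².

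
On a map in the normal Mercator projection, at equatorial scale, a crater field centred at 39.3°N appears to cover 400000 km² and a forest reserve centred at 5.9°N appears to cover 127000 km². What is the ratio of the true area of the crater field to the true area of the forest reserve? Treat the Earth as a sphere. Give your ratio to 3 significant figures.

On Mercator the areal scale is sec²φ, so true area = apparent × cos²φ.
True area of crater field: 400000 × cos²(39.3°) = 400000 × 0.5988 = 239500 km².
True area of forest reserve: 127000 × cos²(5.9°) = 127000 × 0.9894 = 125700 km².
Ratio = 239500 / 125700 ≈ 1.91.

1.91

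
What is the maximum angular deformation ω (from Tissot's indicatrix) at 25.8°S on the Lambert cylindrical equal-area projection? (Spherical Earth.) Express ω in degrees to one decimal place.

The Lambert cylindrical equal-area projection is the cylindrical equal-area projection with its standard parallel at the equator (φ₀ = 0). Cylindrical equal-area (φ₀ = 0°): h = cos φ / cos 0° along meridians, k = cos 0° / cos φ along parallels; h·k = 1.
At 25.8°: h = 0.9003, k = 1.111; principal scales a = 1.111, b = 0.9003.
sin(ω/2) = (a − b)/(a + b) = 0.2104/2.011 = 0.1046, so ω = 2 arcsin(0.1046) ≈ 12.0°.

12.0°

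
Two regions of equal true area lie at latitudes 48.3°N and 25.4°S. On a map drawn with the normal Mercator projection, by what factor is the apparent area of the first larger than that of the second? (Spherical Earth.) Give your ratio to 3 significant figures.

1.84

Mercator areal scale is sec²φ.
At 48.3°: sec²(48.3°) = 1/0.6652² = 2.260.
At 25.4°: sec²(25.4°) = 1/0.9033² = 1.225.
Ratio = 2.260/1.225 = cos²(25.4°)/cos²(48.3°) ≈ 1.84.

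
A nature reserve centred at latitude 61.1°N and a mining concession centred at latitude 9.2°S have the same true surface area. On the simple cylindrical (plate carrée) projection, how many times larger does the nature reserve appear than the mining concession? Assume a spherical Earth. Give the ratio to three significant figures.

For the equirectangular projection with φ₀ = 0 (plate carrée), h = 1 along meridians and k = sec φ along parallels.
Areal scale at 61.1°: h·k = 1.000 × 2.069 = 2.069.
Areal scale at 9.2°: h·k = 1.000 × 1.013 = 1.013.
Ratio = 2.069/1.013 ≈ 2.04.

2.04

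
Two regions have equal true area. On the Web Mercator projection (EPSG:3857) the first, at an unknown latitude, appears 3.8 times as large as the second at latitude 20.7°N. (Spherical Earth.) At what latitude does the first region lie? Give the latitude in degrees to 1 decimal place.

61.3°

On Mercator, (apparent₁)/(apparent₂) = sec²φ₁ / sec²φ₂ when true areas are equal.
cos²φ₂ / cos²φ₁ = 3.8  ⇒  cos φ₁ = cos 20.7° / √3.8 = 0.9354/1.949 = 0.4799.
φ₁ = arccos(0.4799) ≈ 61.3°.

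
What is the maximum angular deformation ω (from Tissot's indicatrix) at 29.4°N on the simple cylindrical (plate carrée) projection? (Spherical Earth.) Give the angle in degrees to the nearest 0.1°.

In the plate carrée (x = Rλ, y = Rφ), meridians are true-scale (h = 1) and parallels are stretched by k = sec φ.
At 29.4°: h = 1.000, k = 1.148; principal scales a = 1.148, b = 1.000.
sin(ω/2) = (a − b)/(a + b) = 0.1478/2.148 = 0.06882, so ω = 2 arcsin(0.06882) ≈ 7.9°.

7.9°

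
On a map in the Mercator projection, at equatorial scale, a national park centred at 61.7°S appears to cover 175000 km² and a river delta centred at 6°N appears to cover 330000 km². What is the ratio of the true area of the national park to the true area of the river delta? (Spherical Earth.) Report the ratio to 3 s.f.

Mercator's areal exaggeration is sec²φ; hence true area = (apparent area) · cos²φ.
True area of national park: 175000 × cos²(61.7°) = 175000 × 0.2248 = 39330 km².
True area of river delta: 330000 × cos²(6°) = 330000 × 0.9891 = 326400 km².
Ratio = 39330 / 326400 ≈ 0.121.

0.121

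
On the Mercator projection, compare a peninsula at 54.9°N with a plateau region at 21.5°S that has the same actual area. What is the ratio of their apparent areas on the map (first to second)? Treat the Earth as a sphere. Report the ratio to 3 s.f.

2.62

Mercator areal scale is sec²φ.
At 54.9°: sec²(54.9°) = 1/0.5750² = 3.025.
At 21.5°: sec²(21.5°) = 1/0.9304² = 1.155.
Ratio = 3.025/1.155 = cos²(21.5°)/cos²(54.9°) ≈ 2.62.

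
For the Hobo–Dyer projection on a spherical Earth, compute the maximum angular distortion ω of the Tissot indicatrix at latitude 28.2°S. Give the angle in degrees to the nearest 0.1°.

12.0°

Hobo–Dyer is a cylindrical equal-area projection with standard parallels at ±37.5°. A cylindrical equal-area projection with standard parallel φ₀ has meridian scale h = cos φ / cos φ₀ and parallel scale k = cos φ₀ / cos φ (so areas are preserved, h·k = 1).
At 28.2°: h = 1.111, k = 0.9002; principal scales a = 1.111, b = 0.9002.
sin(ω/2) = (a − b)/(a + b) = 0.2107/2.011 = 0.1047, so ω = 2 arcsin(0.1047) ≈ 12.0°.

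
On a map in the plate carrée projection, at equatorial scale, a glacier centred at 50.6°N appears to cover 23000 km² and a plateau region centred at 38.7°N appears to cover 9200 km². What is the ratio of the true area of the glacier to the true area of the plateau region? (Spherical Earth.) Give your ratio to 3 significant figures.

2.03

On the plate carrée, areal scale = h·k = 1 × sec φ, so true area = apparent × cos φ.
True area of glacier: 23000 × cos(50.6°) = 23000 × 0.6347 = 14600 km².
True area of plateau region: 9200 × cos(38.7°) = 9200 × 0.7804 = 7180 km².
Ratio = 14600 / 7180 ≈ 2.03.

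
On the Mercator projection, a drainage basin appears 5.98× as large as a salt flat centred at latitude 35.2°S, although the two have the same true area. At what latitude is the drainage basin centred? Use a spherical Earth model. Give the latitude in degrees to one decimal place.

70.5°

Mercator areal scale is sec²φ, so apparent-area ratio = sec²φ₁ / sec²φ₂ = cos²φ₂ / cos²φ₁.
cos²φ₂ / cos²φ₁ = 5.98  ⇒  cos φ₁ = cos 35.2° / √5.98 = 0.8171/2.445 = 0.3342.
φ₁ = arccos(0.3342) ≈ 70.5°.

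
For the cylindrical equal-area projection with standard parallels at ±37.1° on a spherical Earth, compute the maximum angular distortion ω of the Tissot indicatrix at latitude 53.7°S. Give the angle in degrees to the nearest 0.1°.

33.7°

A cylindrical equal-area projection with standard parallel φ₀ has meridian scale h = cos φ / cos φ₀ and parallel scale k = cos φ₀ / cos φ (so areas are preserved, h·k = 1).
At 53.7°: h = 0.7423, k = 1.347; principal scales a = 1.347, b = 0.7423.
sin(ω/2) = (a − b)/(a + b) = 0.6050/2.089 = 0.2895, so ω = 2 arcsin(0.2895) ≈ 33.7°.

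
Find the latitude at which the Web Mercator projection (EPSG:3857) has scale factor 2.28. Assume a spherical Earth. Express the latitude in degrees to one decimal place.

Mercator scale is k = sec φ = 1/cos φ.
1/cos φ = 2.28  ⇒  cos φ = 0.4386  ⇒  φ = arccos(0.4386) ≈ 64.0°.

64.0°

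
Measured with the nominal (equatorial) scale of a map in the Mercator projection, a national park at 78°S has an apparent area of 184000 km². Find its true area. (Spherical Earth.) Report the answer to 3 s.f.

7950 km²

For Mercator, h = k = sec φ (a conformal cylindrical projection has a single point scale, 1/cos φ).
Areal scale = k² = sec²φ = 1/cos²(78°) = 1/0.2079² = 23.13.
True area = apparent / (areal scale) = 184000 / 23.13 ≈ 7950 km².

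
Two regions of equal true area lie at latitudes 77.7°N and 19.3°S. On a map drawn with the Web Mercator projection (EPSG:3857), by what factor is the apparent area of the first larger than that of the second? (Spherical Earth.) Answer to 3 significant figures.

Mercator areal scale is sec²φ.
At 77.7°: sec²(77.7°) = 1/0.2130² = 22.04.
At 19.3°: sec²(19.3°) = 1/0.9438² = 1.123.
Ratio = 22.04/1.123 = cos²(19.3°)/cos²(77.7°) ≈ 19.6.

19.6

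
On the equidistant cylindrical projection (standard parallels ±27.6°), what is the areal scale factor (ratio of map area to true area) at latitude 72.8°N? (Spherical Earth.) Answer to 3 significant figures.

3.00

The equidistant cylindrical projection with φ₀ = 27.6° has h = 1 (meridians true) and k = cos φ₀ / cos φ along parallels.
Areal scale = h·k = 1 × cos φ₀ / cos φ; at 72.8°, h = 1.000, k = 2.997, so h·k = 2.997.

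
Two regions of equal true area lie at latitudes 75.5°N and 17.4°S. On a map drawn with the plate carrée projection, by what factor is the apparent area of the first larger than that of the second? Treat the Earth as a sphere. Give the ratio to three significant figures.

For the equirectangular projection with φ₀ = 0 (plate carrée), h = 1 along meridians and k = sec φ along parallels.
Areal scale at 75.5°: h·k = 1.000 × 3.994 = 3.994.
Areal scale at 17.4°: h·k = 1.000 × 1.048 = 1.048.
Ratio = 3.994/1.048 ≈ 3.81.

3.81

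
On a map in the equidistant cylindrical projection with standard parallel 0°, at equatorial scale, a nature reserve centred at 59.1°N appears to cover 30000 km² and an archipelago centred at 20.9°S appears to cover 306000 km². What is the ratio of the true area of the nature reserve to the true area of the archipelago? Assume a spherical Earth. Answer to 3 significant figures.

0.0539

Plate carrée has h = 1 and k = sec φ, giving areal scale sec φ; true area = (apparent area) · cos φ.
True area of nature reserve: 30000 × cos(59.1°) = 30000 × 0.5135 = 15410 km².
True area of archipelago: 306000 × cos(20.9°) = 306000 × 0.9342 = 285900 km².
Ratio = 15410 / 285900 ≈ 0.0539.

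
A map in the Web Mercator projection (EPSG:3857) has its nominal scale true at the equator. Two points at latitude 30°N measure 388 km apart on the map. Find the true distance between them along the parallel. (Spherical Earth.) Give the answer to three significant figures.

336 km

Mercator is conformal, so the point scale is isotropic: h = k = sec φ = 1/cos φ.
Along the parallel at 30°, map distances are exaggerated by k = sec 30° = 1.155.
True distance = 388 / 1.155 = 388 × cos 30° ≈ 336 km.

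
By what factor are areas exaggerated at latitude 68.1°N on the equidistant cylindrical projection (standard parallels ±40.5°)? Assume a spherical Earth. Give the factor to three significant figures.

2.04

In the equirectangular projection with standard parallel φ₀ = 40.5° (x = Rλ cos φ₀, y = Rφ), meridians are true-scale (h = 1) and the parallel scale is k = cos φ₀ / cos φ.
Areal scale = h·k = 1 × cos φ₀ / cos φ; at 68.1°, h = 1.000, k = 2.039, so h·k = 2.039.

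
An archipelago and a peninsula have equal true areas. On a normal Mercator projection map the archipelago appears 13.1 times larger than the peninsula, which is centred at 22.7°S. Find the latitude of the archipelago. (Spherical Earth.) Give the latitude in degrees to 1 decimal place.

75.2°

Mercator areal scale is sec²φ, so apparent-area ratio = sec²φ₁ / sec²φ₂ = cos²φ₂ / cos²φ₁.
cos²φ₂ / cos²φ₁ = 13.1  ⇒  cos φ₁ = cos 22.7° / √13.1 = 0.9225/3.619 = 0.2549.
φ₁ = arccos(0.2549) ≈ 75.2°.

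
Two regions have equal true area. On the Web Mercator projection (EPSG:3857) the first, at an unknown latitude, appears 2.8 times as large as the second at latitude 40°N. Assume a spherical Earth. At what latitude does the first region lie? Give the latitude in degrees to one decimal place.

For equal true areas on Mercator, apparent areas scale as sec²φ, so the ratio is cos²φ₂ / cos²φ₁.
cos²φ₂ / cos²φ₁ = 2.8  ⇒  cos φ₁ = cos 40° / √2.8 = 0.7660/1.673 = 0.4578.
φ₁ = arccos(0.4578) ≈ 62.8°.

62.8°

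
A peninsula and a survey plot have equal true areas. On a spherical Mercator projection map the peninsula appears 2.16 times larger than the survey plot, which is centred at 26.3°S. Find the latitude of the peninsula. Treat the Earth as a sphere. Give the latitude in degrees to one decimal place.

For equal true areas on Mercator, apparent areas scale as sec²φ, so the ratio is cos²φ₂ / cos²φ₁.
cos²φ₂ / cos²φ₁ = 2.16  ⇒  cos φ₁ = cos 26.3° / √2.16 = 0.8965/1.470 = 0.6100.
φ₁ = arccos(0.6100) ≈ 52.4°.

52.4°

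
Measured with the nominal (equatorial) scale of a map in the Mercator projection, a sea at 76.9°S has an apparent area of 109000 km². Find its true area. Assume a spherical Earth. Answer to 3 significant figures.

The Mercator projection is conformal; its linear scale factor is the same in every direction and equals sec φ = 1/cos φ.
Areal scale = k² = sec²φ = 1/cos²(76.9°) = 1/0.2267² = 19.47.
True area = apparent / (areal scale) = 109000 / 19.47 ≈ 5600 km².

5600 km²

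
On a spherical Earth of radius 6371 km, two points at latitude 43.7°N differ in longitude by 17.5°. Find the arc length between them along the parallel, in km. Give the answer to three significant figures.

1410 km

Arc length along a parallel = R cos φ · Δλ (with Δλ in radians).
= 6371 × cos 43.7° × (17.5° × π/180) = 6371 × 0.7230 × 0.3054 ≈ 1410 km.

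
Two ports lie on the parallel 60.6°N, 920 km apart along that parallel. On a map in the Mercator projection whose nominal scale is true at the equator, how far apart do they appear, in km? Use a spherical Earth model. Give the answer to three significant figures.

1870 km

Mercator is conformal, so the point scale is isotropic: h = k = sec φ = 1/cos φ.
Along the parallel, k = sec 60.6° = 1/0.4909 = 2.037.
Map distance = 920 × 2.037 ≈ 1870 km.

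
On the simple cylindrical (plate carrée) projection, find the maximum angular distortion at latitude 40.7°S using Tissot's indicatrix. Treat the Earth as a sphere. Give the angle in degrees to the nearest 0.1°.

15.8°

Plate carrée maps x = Rλ, y = Rφ. The meridian scale is h = 1 and the parallel scale is k = 1/cos φ = sec φ.
At 40.7°: h = 1.000, k = 1.319; principal scales a = 1.319, b = 1.000.
sin(ω/2) = (a − b)/(a + b) = 0.3190/2.319 = 0.1376, so ω = 2 arcsin(0.1376) ≈ 15.8°.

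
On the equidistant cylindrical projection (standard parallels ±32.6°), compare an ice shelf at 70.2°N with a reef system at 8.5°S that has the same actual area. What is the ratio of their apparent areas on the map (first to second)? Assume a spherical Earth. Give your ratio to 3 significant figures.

In the equirectangular projection with standard parallel φ₀ = 32.6° (x = Rλ cos φ₀, y = Rφ), meridians are true-scale (h = 1) and the parallel scale is k = cos φ₀ / cos φ.
Areal scale at 70.2°: h·k = 1.000 × 2.487 = 2.487.
Areal scale at 8.5°: h·k = 1.000 × 0.8518 = 0.8518.
Ratio = 2.487/0.8518 ≈ 2.92.

2.92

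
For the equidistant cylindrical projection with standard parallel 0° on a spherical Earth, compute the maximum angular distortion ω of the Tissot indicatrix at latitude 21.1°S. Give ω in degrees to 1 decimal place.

4.0°

For the equirectangular projection with φ₀ = 0 (plate carrée), h = 1 along meridians and k = sec φ along parallels.
At 21.1°: h = 1.000, k = 1.072; principal scales a = 1.072, b = 1.000.
sin(ω/2) = (a − b)/(a + b) = 0.07186/2.072 = 0.03469, so ω = 2 arcsin(0.03469) ≈ 4.0°.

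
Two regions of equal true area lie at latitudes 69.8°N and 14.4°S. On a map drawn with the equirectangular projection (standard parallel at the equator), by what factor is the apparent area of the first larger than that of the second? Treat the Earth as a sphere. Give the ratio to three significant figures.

Plate carrée maps x = Rλ, y = Rφ. The meridian scale is h = 1 and the parallel scale is k = 1/cos φ = sec φ.
Areal scale at 69.8°: h·k = 1.000 × 2.896 = 2.896.
Areal scale at 14.4°: h·k = 1.000 × 1.032 = 1.032.
Ratio = 2.896/1.032 ≈ 2.81.

2.81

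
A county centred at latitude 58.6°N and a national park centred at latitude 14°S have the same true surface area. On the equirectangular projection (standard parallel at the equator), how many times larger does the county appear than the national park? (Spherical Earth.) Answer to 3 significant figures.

1.86

For the equirectangular projection with φ₀ = 0 (plate carrée), h = 1 along meridians and k = sec φ along parallels.
Areal scale at 58.6°: h·k = 1.000 × 1.919 = 1.919.
Areal scale at 14°: h·k = 1.000 × 1.031 = 1.031.
Ratio = 1.919/1.031 ≈ 1.86.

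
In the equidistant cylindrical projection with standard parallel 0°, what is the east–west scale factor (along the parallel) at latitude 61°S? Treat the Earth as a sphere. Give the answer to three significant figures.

Plate carrée maps x = Rλ, y = Rφ. The meridian scale is h = 1 and the parallel scale is k = 1/cos φ = sec φ.
k = 1/cos 61° = 1/0.4848 = 2.063.

2.06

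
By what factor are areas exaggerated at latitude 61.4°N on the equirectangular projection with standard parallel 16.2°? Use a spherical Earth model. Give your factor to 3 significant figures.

2.01

With standard parallel φ₀ = 16.2°, the equirectangular projection gives x = Rλ cos φ₀, y = Rφ, so h = 1 and k = cos 16.2° / cos φ.
Areal scale = h·k = 1 × cos φ₀ / cos φ; at 61.4°, h = 1.000, k = 2.006, so h·k = 2.006.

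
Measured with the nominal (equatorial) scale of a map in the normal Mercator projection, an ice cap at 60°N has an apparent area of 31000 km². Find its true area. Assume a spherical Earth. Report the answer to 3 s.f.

7750 km²

Mercator is conformal, so the point scale is isotropic: h = k = sec φ = 1/cos φ.
Areal scale = k² = sec²φ = 1/cos²(60°) = 1/0.5000² = 4.000.
True area = apparent / (areal scale) = 31000 / 4.000 ≈ 7750 km².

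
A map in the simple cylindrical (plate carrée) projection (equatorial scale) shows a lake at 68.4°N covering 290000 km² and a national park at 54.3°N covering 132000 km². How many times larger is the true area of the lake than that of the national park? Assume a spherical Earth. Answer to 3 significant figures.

Plate carrée has h = 1 and k = sec φ, giving areal scale sec φ; true area = (apparent area) · cos φ.
True area of lake: 290000 × cos(68.4°) = 290000 × 0.3681 = 106800 km².
True area of national park: 132000 × cos(54.3°) = 132000 × 0.5835 = 77030 km².
Ratio = 106800 / 77030 ≈ 1.39.

1.39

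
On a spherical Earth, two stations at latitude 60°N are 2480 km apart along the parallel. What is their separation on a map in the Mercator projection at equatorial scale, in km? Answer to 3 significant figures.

For Mercator, h = k = sec φ (a conformal cylindrical projection has a single point scale, 1/cos φ).
Along the parallel, k = sec 60° = 1/0.5000 = 2.000.
Map distance = 2480 × 2.000 ≈ 4960 km.

4960 km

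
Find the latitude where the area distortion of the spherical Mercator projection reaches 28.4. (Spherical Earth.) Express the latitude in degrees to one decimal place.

79.2°

Mercator areal scale is sec²φ.
sec²φ = 28.4  ⇒  cos²φ = 0.03521  ⇒  cos φ = 0.1876.
φ = arccos(0.1876) ≈ 79.2°.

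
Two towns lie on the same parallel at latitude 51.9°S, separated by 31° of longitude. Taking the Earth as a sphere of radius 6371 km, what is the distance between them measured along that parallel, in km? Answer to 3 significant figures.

Arc length along a parallel = R cos φ · Δλ (with Δλ in radians).
= 6371 × cos 51.9° × (31° × π/180) = 6371 × 0.6170 × 0.5411 ≈ 2130 km.

2130 km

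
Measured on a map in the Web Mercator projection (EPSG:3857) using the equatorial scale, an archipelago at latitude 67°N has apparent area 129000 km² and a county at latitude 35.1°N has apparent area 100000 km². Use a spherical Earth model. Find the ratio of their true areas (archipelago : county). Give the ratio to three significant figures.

Since Mercator area scale is 1/cos²φ, the true area equals the apparent area multiplied by cos²φ.
True area of archipelago: 129000 × cos²(67°) = 129000 × 0.1527 = 19690 km².
True area of county: 100000 × cos²(35.1°) = 100000 × 0.6694 = 66940 km².
Ratio = 19690 / 66940 ≈ 0.294.

0.294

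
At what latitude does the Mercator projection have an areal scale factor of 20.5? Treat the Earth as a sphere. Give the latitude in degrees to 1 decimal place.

Mercator areal scale is sec²φ.
sec²φ = 20.5  ⇒  cos²φ = 0.04878  ⇒  cos φ = 0.2209.
φ = arccos(0.2209) ≈ 77.2°.

77.2°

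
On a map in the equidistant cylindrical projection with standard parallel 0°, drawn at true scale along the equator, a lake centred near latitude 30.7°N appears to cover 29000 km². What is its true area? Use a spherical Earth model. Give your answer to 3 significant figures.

24900 km²

In the plate carrée (x = Rλ, y = Rφ), meridians are true-scale (h = 1) and parallels are stretched by k = sec φ.
Areal scale = h·k = 1 × sec φ; at 30.7°, h = 1.000, k = 1.163, so h·k = 1.163.
True area = apparent / (areal scale) = 29000 / 1.163 ≈ 24900 km².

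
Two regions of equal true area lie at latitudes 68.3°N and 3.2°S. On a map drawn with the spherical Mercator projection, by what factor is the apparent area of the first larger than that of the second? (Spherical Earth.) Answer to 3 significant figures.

Mercator areal scale is sec²φ.
At 68.3°: sec²(68.3°) = 1/0.3697² = 7.315.
At 3.2°: sec²(3.2°) = 1/0.9984² = 1.003.
Ratio = 7.315/1.003 = cos²(3.2°)/cos²(68.3°) ≈ 7.29.

7.29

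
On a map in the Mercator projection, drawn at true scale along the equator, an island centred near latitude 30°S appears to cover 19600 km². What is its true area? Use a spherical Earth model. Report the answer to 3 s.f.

14700 km²

For Mercator, h = k = sec φ (a conformal cylindrical projection has a single point scale, 1/cos φ).
Areal scale = k² = sec²φ = 1/cos²(30°) = 1/0.8660² = 1.333.
True area = apparent / (areal scale) = 19600 / 1.333 ≈ 14700 km².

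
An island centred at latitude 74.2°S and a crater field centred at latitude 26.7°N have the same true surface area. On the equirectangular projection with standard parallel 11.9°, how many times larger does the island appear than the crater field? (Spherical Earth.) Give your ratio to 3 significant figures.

3.28

With standard parallel φ₀ = 11.9°, the equirectangular projection gives x = Rλ cos φ₀, y = Rφ, so h = 1 and k = cos 11.9° / cos φ.
Areal scale at 74.2°: h·k = 1.000 × 3.594 = 3.594.
Areal scale at 26.7°: h·k = 1.000 × 1.095 = 1.095.
Ratio = 3.594/1.095 ≈ 3.28.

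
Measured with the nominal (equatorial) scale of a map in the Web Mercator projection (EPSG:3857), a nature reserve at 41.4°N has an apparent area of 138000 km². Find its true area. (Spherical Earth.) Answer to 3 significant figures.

The Mercator projection is conformal; its linear scale factor is the same in every direction and equals sec φ = 1/cos φ.
Areal scale = k² = sec²φ = 1/cos²(41.4°) = 1/0.7501² = 1.777.
True area = apparent / (areal scale) = 138000 / 1.777 ≈ 77600 km².

77600 km²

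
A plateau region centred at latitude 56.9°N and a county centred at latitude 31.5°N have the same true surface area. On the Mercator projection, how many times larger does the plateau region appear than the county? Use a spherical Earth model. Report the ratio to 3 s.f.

2.44

Mercator areal scale is sec²φ.
At 56.9°: sec²(56.9°) = 1/0.5461² = 3.353.
At 31.5°: sec²(31.5°) = 1/0.8526² = 1.376.
Ratio = 3.353/1.376 = cos²(31.5°)/cos²(56.9°) ≈ 2.44.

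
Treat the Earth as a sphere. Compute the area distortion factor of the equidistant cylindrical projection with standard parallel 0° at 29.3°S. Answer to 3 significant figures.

For the equirectangular projection with φ₀ = 0 (plate carrée), h = 1 along meridians and k = sec φ along parallels.
Areal scale = h·k = 1 × sec φ; at 29.3°, h = 1.000, k = 1.147, so h·k = 1.147.

1.15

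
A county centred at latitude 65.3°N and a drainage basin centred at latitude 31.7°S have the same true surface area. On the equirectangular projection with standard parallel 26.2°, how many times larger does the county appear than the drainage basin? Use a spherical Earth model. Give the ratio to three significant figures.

The equidistant cylindrical projection with φ₀ = 26.2° has h = 1 (meridians true) and k = cos φ₀ / cos φ along parallels.
Areal scale at 65.3°: h·k = 1.000 × 2.147 = 2.147.
Areal scale at 31.7°: h·k = 1.000 × 1.055 = 1.055.
Ratio = 2.147/1.055 ≈ 2.04.

2.04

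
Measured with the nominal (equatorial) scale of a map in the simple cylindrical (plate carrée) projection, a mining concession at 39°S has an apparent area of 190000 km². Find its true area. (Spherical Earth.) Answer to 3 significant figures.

Plate carrée maps x = Rλ, y = Rφ. The meridian scale is h = 1 and the parallel scale is k = 1/cos φ = sec φ.
Areal scale = h·k = 1 × sec φ; at 39°, h = 1.000, k = 1.287, so h·k = 1.287.
True area = apparent / (areal scale) = 190000 / 1.287 ≈ 148000 km².

148000 km²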